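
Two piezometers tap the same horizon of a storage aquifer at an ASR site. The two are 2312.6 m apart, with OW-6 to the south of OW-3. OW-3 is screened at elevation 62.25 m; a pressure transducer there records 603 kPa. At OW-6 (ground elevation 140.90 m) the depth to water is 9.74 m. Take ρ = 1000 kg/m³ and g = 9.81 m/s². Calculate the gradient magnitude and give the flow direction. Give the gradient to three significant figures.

i ≈ 0.00322; groundwater flows toward the north

Pressure head at OW-3: ψ = P/(ρg) = 603×1000 / (1000 × 9.81) = 61.47 m.
Total head at OW-3: h = z + ψ = 62.25 + 61.47 = 123.72 m.
Total head at OW-6: h = 140.90 − 9.74 = 131.16 m.
Head difference: h(OW-3) − h(OW-6) = 123.72 − 131.16 = -7.44 m.
Hydraulic gradient: i = |Δh| / L = 7.44 / 2312.6 = 0.00322.
Flow is from higher to lower head: from OW-6 toward OW-3, i.e. toward the north.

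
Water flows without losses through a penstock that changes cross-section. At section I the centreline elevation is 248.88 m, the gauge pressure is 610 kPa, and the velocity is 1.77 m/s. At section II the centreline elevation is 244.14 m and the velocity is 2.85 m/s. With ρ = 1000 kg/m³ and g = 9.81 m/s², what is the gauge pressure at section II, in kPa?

P₂ ≈ 654 kPa

Pressure head at I: ψ₁ = P₁/(ρg) = 610×1000 / (1000 × 9.81) = 62.18 m.
Velocity heads: v₁²/2g = 1.77²/19.62 = 0.160 m; v₂²/2g = 2.85²/19.62 = 0.414 m.
Total head H = z₁ + ψ₁ + v₁²/2g = 248.88 + 62.18 + 0.160 = 311.22 m.
ψ₂ = H − z₂ − v₂²/2g = 311.22 − 244.14 − 0.414 = 66.67 m.
P₂ = ρgψ₂ = 1000 × 9.81 × 66.67 ≈ 654 kPa.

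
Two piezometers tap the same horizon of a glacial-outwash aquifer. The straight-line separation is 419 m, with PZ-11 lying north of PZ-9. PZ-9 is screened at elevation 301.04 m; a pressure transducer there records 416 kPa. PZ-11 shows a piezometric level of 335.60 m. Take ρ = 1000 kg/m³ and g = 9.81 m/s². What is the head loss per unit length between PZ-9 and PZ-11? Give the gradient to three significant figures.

Pressure head at PZ-9: ψ = P/(ρg) = 416×1000 / (1000 × 9.81) = 42.41 m.
Total head at PZ-9: h = z + ψ = 301.04 + 42.41 = 343.45 m.
Total head at PZ-11: h = 335.60 m (water level in the piezometer is the total head).
Head difference: h(PZ-9) − h(PZ-11) = 343.45 − 335.60 = 7.85 m.
Hydraulic gradient: i = |Δh| / L = 7.85 / 419 = 0.0187.

i ≈ 0.0187 m/m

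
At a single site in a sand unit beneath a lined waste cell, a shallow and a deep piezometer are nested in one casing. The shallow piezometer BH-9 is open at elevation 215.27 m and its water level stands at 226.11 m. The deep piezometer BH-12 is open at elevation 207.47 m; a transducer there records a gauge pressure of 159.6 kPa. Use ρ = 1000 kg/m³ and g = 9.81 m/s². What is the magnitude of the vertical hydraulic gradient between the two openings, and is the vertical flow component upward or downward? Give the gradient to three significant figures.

Total head at BH-9: h = 226.11 m (water level in the standpipe).
Pressure head at BH-12: ψ = P/(ρg) = 159.6×1000 / (1000 × 9.81) = 16.27 m.
Total head at BH-12: h = z + ψ = 207.47 + 16.27 = 223.74 m.
Δh = h(BH-9) − h(BH-12) = 226.11 − 223.74 = 2.37 m.
Vertical separation Δz = 215.27 − 207.47 = 7.80 m.
|i_v| = |Δh| / Δz = 2.37 / 7.80 = 0.304.
Head is higher in the shallow piezometer, so vertical flow is downward (recharge condition).

|i_v| ≈ 0.304; vertical flow is downward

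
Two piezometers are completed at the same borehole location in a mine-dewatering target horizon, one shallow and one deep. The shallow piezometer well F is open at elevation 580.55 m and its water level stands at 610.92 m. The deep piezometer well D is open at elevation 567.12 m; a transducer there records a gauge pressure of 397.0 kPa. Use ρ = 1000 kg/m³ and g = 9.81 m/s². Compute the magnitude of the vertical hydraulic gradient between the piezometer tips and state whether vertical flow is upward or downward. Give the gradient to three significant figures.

|i_v| ≈ 0.248; vertical flow is downward

Total head at well F: h = 610.92 m (water level in the standpipe).
Pressure head at well D: ψ = P/(ρg) = 397.0×1000 / (1000 × 9.81) = 40.47 m.
Total head at well D: h = z + ψ = 567.12 + 40.47 = 607.59 m.
Δh = h(well F) − h(well D) = 610.92 − 607.59 = 3.33 m.
Vertical separation Δz = 580.55 − 567.12 = 13.43 m.
|i_v| = |Δh| / Δz = 3.33 / 13.43 = 0.248.
Head is higher in the shallow piezometer, so vertical flow is downward (recharge condition).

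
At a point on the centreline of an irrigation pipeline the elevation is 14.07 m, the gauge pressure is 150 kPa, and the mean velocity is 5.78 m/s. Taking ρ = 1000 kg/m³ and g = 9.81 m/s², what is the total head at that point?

Pressure head ψ = P/(ρg) = 150×1000 / (1000 × 9.81) = 15.29 m.
Velocity head = v²/(2g) = 5.78² / (2 × 9.81) = 1.703 m.
h = z + ψ + v²/(2g) = 14.07 + 15.29 + 1.703 = 31.06 m.

h ≈ 31.06 m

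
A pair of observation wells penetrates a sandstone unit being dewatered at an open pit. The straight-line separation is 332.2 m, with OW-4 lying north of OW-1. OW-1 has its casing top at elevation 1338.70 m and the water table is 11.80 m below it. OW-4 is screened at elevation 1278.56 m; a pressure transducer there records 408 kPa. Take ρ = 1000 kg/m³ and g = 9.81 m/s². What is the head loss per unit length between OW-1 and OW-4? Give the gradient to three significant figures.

Total head at OW-1: h = 1338.70 − 11.80 = 1326.90 m.
Pressure head at OW-4: ψ = P/(ρg) = 408×1000 / (1000 × 9.81) = 41.59 m.
Total head at OW-4: h = z + ψ = 1278.56 + 41.59 = 1320.15 m.
Head difference: h(OW-1) − h(OW-4) = 1326.90 − 1320.15 = 6.75 m.
Hydraulic gradient: i = |Δh| / L = 6.75 / 332.2 = 0.0203.

i ≈ 0.0203 m/m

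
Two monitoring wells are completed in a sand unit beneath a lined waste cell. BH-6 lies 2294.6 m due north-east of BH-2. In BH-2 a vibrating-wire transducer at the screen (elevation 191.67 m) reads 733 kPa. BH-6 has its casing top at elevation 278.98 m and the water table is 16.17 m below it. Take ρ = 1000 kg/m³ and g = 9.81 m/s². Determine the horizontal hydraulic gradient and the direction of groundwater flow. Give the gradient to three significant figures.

i ≈ 0.00156; groundwater flows toward the north-east

Pressure head at BH-2: ψ = P/(ρg) = 733×1000 / (1000 × 9.81) = 74.72 m.
Total head at BH-2: h = z + ψ = 191.67 + 74.72 = 266.39 m.
Total head at BH-6: h = 278.98 − 16.17 = 262.81 m.
Head difference: h(BH-2) − h(BH-6) = 266.39 − 262.81 = 3.58 m.
Hydraulic gradient: i = |Δh| / L = 3.58 / 2294.6 = 0.00156.
Flow is from higher to lower head: from BH-2 toward BH-6, i.e. toward the north-east.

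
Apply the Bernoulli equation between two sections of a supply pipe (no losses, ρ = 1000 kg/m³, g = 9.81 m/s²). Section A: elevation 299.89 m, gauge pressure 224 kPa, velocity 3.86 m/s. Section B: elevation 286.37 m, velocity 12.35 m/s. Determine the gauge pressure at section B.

P₂ ≈ 288 kPa

Pressure head at A: ψ₁ = P₁/(ρg) = 224×1000 / (1000 × 9.81) = 22.83 m.
Velocity heads: v₁²/2g = 3.86²/19.62 = 0.759 m; v₂²/2g = 12.35²/19.62 = 7.774 m.
Total head H = z₁ + ψ₁ + v₁²/2g = 299.89 + 22.83 + 0.759 = 323.48 m.
ψ₂ = H − z₂ − v₂²/2g = 323.48 − 286.37 − 7.774 = 29.34 m.
P₂ = ρgψ₂ = 1000 × 9.81 × 29.34 ≈ 288 kPa.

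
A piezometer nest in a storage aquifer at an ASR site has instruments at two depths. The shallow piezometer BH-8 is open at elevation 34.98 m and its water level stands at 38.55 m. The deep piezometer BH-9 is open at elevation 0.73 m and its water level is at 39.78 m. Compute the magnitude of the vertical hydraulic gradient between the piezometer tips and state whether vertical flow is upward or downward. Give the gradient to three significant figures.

Total head at BH-8: h = 38.55 m (water level in the standpipe).
Total head at BH-9: h = 39.78 m.
Δh = h(BH-8) − h(BH-9) = 38.55 − 39.78 = -1.23 m.
Vertical separation Δz = 34.98 − 0.73 = 34.25 m.
|i_v| = |Δh| / Δz = 1.23 / 34.25 = 0.0359.
Head is higher in the deep piezometer, so vertical flow is upward (discharge condition).

|i_v| ≈ 0.0359; vertical flow is upward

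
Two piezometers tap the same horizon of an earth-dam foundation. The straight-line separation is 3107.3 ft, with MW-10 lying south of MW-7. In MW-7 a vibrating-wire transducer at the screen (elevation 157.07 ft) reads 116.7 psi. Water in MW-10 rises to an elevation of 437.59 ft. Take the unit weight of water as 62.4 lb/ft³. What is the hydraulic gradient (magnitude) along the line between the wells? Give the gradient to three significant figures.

i ≈ 0.00361

Pressure head at MW-7: ψ = 144·P/γ = 144 × 116.7 / 62.4 = 269.31 ft.
Total head at MW-7: h = z + ψ = 157.07 + 269.31 = 426.38 ft.
Total head at MW-10: h = 437.59 ft (water level in the piezometer is the total head).
Head difference: h(MW-7) − h(MW-10) = 426.38 − 437.59 = -11.21 ft.
Hydraulic gradient: i = |Δh| / L = 11.21 / 3107.3 = 0.00361.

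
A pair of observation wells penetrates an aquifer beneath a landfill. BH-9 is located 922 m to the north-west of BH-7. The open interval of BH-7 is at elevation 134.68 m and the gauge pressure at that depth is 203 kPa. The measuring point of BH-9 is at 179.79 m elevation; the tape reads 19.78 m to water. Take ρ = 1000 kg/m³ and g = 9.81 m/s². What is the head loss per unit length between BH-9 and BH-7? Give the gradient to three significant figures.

Pressure head at BH-7: ψ = P/(ρg) = 203×1000 / (1000 × 9.81) = 20.69 m.
Total head at BH-7: h = z + ψ = 134.68 + 20.69 = 155.37 m.
Total head at BH-9: h = 179.79 − 19.78 = 160.01 m.
Head difference: h(BH-7) − h(BH-9) = 155.37 − 160.01 = -4.64 m.
Hydraulic gradient: i = |Δh| / L = 4.64 / 922 = 0.00503.

i ≈ 0.00503 m/m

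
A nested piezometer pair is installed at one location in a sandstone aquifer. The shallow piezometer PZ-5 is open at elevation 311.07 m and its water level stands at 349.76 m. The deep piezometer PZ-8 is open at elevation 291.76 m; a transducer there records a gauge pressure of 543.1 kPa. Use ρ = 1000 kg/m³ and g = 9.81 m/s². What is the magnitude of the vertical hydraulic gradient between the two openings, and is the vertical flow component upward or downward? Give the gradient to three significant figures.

|i_v| ≈ 0.137; vertical flow is downward

Total head at PZ-5: h = 349.76 m (water level in the standpipe).
Pressure head at PZ-8: ψ = P/(ρg) = 543.1×1000 / (1000 × 9.81) = 55.36 m.
Total head at PZ-8: h = z + ψ = 291.76 + 55.36 = 347.12 m.
Δh = h(PZ-5) − h(PZ-8) = 349.76 − 347.12 = 2.64 m.
Vertical separation Δz = 311.07 − 291.76 = 19.31 m.
|i_v| = |Δh| / Δz = 2.64 / 19.31 = 0.137.
Head is higher in the shallow piezometer, so vertical flow is downward (recharge condition).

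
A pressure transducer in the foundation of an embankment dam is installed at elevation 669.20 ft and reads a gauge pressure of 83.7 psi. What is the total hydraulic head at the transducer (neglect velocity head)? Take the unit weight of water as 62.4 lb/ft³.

ψ = 144·P/γ = 144 × 83.7 / 62.4 = 193.15 ft.
h = z + ψ = 669.20 + 193.15 = 862.35 ft.

h ≈ 862.35 ft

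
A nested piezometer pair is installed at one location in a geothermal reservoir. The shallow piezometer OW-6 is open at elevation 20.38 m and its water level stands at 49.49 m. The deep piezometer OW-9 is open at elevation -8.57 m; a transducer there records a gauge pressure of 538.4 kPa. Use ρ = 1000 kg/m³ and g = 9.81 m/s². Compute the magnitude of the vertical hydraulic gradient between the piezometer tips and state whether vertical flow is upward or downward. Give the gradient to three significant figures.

|i_v| ≈ 0.110; vertical flow is downward

Total head at OW-6: h = 49.49 m (water level in the standpipe).
Pressure head at OW-9: ψ = P/(ρg) = 538.4×1000 / (1000 × 9.81) = 54.88 m.
Total head at OW-9: h = z + ψ = -8.57 + 54.88 = 46.31 m.
Δh = h(OW-6) − h(OW-9) = 49.49 − 46.31 = 3.18 m.
Vertical separation Δz = 20.38 − (-8.57) = 28.95 m.
|i_v| = |Δh| / Δz = 3.18 / 28.95 = 0.110.
Head is higher in the shallow piezometer, so vertical flow is downward (recharge condition).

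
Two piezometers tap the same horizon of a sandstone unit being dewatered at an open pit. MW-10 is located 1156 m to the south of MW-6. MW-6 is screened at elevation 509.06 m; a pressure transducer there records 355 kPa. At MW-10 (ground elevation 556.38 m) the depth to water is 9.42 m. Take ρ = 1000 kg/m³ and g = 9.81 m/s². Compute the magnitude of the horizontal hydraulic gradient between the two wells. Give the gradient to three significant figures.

Pressure head at MW-6: ψ = P/(ρg) = 355×1000 / (1000 × 9.81) = 36.19 m.
Total head at MW-6: h = z + ψ = 509.06 + 36.19 = 545.25 m.
Total head at MW-10: h = 556.38 − 9.42 = 546.96 m.
Head difference: h(MW-6) − h(MW-10) = 545.25 − 546.96 = -1.71 m.
Hydraulic gradient: i = |Δh| / L = 1.71 / 1156 = 0.00148.

i ≈ 0.00148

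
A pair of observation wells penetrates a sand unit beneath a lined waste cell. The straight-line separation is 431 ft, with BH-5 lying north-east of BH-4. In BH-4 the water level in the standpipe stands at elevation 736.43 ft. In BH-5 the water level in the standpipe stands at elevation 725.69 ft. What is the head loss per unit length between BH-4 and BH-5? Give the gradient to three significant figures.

Total head at BH-4: h = 736.43 ft (water level in the piezometer is the total head).
Total head at BH-5: h = 725.69 ft (water level in the piezometer is the total head).
Head difference: h(BH-4) − h(BH-5) = 736.43 − 725.69 = 10.74 ft.
Hydraulic gradient: i = |Δh| / L = 10.74 / 431 = 0.0249.

i ≈ 0.0249 ft/ft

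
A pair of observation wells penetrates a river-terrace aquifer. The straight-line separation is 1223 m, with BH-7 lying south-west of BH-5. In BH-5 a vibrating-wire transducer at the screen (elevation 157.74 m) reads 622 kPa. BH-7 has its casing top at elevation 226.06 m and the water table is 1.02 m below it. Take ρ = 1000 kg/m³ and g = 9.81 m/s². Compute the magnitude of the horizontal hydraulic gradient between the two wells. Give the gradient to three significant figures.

i ≈ 0.00319

Pressure head at BH-5: ψ = P/(ρg) = 622×1000 / (1000 × 9.81) = 63.40 m.
Total head at BH-5: h = z + ψ = 157.74 + 63.40 = 221.14 m.
Total head at BH-7: h = 226.06 − 1.02 = 225.04 m.
Head difference: h(BH-5) − h(BH-7) = 221.14 − 225.04 = -3.90 m.
Hydraulic gradient: i = |Δh| / L = 3.90 / 1223 = 0.00319.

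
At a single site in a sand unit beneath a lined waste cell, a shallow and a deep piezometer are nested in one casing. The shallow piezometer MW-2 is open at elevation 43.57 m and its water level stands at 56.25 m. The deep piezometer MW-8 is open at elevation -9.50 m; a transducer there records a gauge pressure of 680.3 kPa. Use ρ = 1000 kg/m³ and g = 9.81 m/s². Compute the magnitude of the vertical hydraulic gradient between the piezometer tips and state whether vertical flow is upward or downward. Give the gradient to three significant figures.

|i_v| ≈ 0.0678; vertical flow is upward

Total head at MW-2: h = 56.25 m (water level in the standpipe).
Pressure head at MW-8: ψ = P/(ρg) = 680.3×1000 / (1000 × 9.81) = 69.35 m.
Total head at MW-8: h = z + ψ = -9.50 + 69.35 = 59.85 m.
Δh = h(MW-2) − h(MW-8) = 56.25 − 59.85 = -3.60 m.
Vertical separation Δz = 43.57 − (-9.50) = 53.07 m.
|i_v| = |Δh| / Δz = 3.60 / 53.07 = 0.0678.
Head is higher in the deep piezometer, so vertical flow is upward (discharge condition).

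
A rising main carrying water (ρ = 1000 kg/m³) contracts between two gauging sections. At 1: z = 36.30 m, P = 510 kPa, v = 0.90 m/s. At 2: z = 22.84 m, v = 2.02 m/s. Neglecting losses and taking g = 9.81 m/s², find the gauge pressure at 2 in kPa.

Pressure head at 1: ψ₁ = P₁/(ρg) = 510×1000 / (1000 × 9.81) = 51.99 m.
Velocity heads: v₁²/2g = 0.90²/19.62 = 0.041 m; v₂²/2g = 2.02²/19.62 = 0.208 m.
Total head H = z₁ + ψ₁ + v₁²/2g = 36.30 + 51.99 + 0.041 = 88.33 m.
ψ₂ = H − z₂ − v₂²/2g = 88.33 − 22.84 − 0.208 = 65.28 m.
P₂ = ρgψ₂ = 1000 × 9.81 × 65.28 ≈ 640 kPa.

P₂ ≈ 640 kPa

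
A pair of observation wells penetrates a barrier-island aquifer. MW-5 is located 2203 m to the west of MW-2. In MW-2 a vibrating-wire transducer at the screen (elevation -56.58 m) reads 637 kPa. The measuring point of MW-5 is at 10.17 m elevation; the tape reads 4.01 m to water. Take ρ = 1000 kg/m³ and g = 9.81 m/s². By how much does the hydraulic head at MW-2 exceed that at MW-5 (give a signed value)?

Pressure head at MW-2: ψ = P/(ρg) = 637×1000 / (1000 × 9.81) = 64.93 m.
Total head at MW-2: h = z + ψ = -56.58 + 64.93 = 8.35 m.
Total head at MW-5: h = 10.17 − 4.01 = 6.16 m.
Head difference: h(MW-2) − h(MW-5) = 8.35 − 6.16 = 2.19 m.

Δh ≈ 2.19 m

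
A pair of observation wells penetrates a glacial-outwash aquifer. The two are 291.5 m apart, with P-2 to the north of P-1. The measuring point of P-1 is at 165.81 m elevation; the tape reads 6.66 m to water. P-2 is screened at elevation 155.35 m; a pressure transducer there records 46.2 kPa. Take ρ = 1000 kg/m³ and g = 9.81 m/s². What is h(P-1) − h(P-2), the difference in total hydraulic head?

Total head at P-1: h = 165.81 − 6.66 = 159.15 m.
Pressure head at P-2: ψ = P/(ρg) = 46.2×1000 / (1000 × 9.81) = 4.71 m.
Total head at P-2: h = z + ψ = 155.35 + 4.71 = 160.06 m.
Head difference: h(P-1) − h(P-2) = 159.15 − 160.06 = -0.91 m.

Δh ≈ -0.91 m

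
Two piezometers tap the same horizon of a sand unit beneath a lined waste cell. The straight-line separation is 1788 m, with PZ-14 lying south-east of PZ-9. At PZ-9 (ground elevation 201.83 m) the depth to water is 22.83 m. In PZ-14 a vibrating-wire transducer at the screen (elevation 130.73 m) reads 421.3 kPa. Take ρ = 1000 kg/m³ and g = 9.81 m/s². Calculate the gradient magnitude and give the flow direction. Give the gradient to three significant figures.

Total head at PZ-9: h = 201.83 − 22.83 = 179.00 m.
Pressure head at PZ-14: ψ = P/(ρg) = 421.3×1000 / (1000 × 9.81) = 42.95 m.
Total head at PZ-14: h = z + ψ = 130.73 + 42.95 = 173.68 m.
Head difference: h(PZ-9) − h(PZ-14) = 179.00 − 173.68 = 5.32 m.
Hydraulic gradient: i = |Δh| / L = 5.32 / 1788 = 0.00298.
Flow is from higher to lower head: from PZ-9 toward PZ-14, i.e. toward the south-east.

i ≈ 0.00298; groundwater flows toward the south-east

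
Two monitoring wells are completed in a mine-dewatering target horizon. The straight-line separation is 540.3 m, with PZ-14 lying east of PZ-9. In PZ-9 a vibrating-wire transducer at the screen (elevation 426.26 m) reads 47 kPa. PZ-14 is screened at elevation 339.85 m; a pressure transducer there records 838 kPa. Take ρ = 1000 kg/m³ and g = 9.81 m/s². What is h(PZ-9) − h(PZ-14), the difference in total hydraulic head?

Pressure head at PZ-9: ψ = P/(ρg) = 47×1000 / (1000 × 9.81) = 4.79 m.
Total head at PZ-9: h = z + ψ = 426.26 + 4.79 = 431.05 m.
Pressure head at PZ-14: ψ = P/(ρg) = 838×1000 / (1000 × 9.81) = 85.42 m.
Total head at PZ-14: h = z + ψ = 339.85 + 85.42 = 425.27 m.
Head difference: h(PZ-9) − h(PZ-14) = 431.05 − 425.27 = 5.78 m.

Δh ≈ 5.78 m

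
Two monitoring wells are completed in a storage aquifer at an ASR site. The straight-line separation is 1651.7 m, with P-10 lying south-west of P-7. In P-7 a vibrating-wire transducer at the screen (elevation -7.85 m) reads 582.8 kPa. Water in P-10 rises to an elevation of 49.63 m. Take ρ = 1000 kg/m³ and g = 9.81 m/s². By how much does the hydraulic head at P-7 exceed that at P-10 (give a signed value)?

Δh ≈ 1.93 m

Pressure head at P-7: ψ = P/(ρg) = 582.8×1000 / (1000 × 9.81) = 59.41 m.
Total head at P-7: h = z + ψ = -7.85 + 59.41 = 51.56 m.
Total head at P-10: h = 49.63 m (water level in the piezometer is the total head).
Head difference: h(P-7) − h(P-10) = 51.56 − 49.63 = 1.93 m.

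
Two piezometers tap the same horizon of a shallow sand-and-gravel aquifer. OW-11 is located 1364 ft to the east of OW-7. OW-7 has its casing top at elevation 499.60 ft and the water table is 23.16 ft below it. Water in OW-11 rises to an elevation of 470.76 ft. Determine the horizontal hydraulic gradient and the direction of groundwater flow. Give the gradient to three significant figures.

Total head at OW-7: h = 499.60 − 23.16 = 476.44 ft.
Total head at OW-11: h = 470.76 ft (water level in the piezometer is the total head).
Head difference: h(OW-7) − h(OW-11) = 476.44 − 470.76 = 5.68 ft.
Hydraulic gradient: i = |Δh| / L = 5.68 / 1364 = 0.00416.
Flow is from higher to lower head: from OW-7 toward OW-11, i.e. toward the east.

i ≈ 0.00416; groundwater flows toward the east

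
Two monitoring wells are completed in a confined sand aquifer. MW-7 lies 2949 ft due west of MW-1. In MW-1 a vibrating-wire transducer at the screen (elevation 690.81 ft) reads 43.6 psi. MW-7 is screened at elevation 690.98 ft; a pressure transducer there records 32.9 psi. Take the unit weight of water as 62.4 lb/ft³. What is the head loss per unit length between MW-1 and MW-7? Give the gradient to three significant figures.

i ≈ 0.00832 ft/ft

Pressure head at MW-1: ψ = 144·P/γ = 144 × 43.6 / 62.4 = 100.62 ft.
Total head at MW-1: h = z + ψ = 690.81 + 100.62 = 791.43 ft.
Pressure head at MW-7: ψ = 144·P/γ = 144 × 32.9 / 62.4 = 75.92 ft.
Total head at MW-7: h = z + ψ = 690.98 + 75.92 = 766.90 ft.
Head difference: h(MW-1) − h(MW-7) = 791.43 − 766.90 = 24.53 ft.
Hydraulic gradient: i = |Δh| / L = 24.53 / 2949 = 0.00832.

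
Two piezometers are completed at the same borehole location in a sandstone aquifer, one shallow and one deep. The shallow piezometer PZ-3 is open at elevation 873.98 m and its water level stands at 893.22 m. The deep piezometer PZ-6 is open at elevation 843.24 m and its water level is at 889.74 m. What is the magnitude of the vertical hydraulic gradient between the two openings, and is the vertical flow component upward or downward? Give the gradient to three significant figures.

|i_v| ≈ 0.113; vertical flow is downward

Total head at PZ-3: h = 893.22 m (water level in the standpipe).
Total head at PZ-6: h = 889.74 m.
Δh = h(PZ-3) − h(PZ-6) = 893.22 − 889.74 = 3.48 m.
Vertical separation Δz = 873.98 − 843.24 = 30.74 m.
|i_v| = |Δh| / Δz = 3.48 / 30.74 = 0.113.
Head is higher in the shallow piezometer, so vertical flow is downward (recharge condition).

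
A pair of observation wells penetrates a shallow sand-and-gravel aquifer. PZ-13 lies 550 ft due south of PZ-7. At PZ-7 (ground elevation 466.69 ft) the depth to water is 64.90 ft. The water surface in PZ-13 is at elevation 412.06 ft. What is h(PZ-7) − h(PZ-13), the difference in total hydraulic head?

Total head at PZ-7: h = 466.69 − 64.90 = 401.79 ft.
Total head at PZ-13: h = 412.06 ft (water level in the piezometer is the total head).
Head difference: h(PZ-7) − h(PZ-13) = 401.79 − 412.06 = -10.27 ft.

Δh ≈ -10.27 ft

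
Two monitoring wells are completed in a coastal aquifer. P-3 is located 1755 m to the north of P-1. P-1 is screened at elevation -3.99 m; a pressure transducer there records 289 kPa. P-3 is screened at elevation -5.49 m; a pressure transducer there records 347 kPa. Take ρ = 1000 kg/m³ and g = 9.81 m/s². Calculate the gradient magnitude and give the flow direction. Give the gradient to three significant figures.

Pressure head at P-1: ψ = P/(ρg) = 289×1000 / (1000 × 9.81) = 29.46 m.
Total head at P-1: h = z + ψ = -3.99 + 29.46 = 25.47 m.
Pressure head at P-3: ψ = P/(ρg) = 347×1000 / (1000 × 9.81) = 35.37 m.
Total head at P-3: h = z + ψ = -5.49 + 35.37 = 29.88 m.
Head difference: h(P-1) − h(P-3) = 25.47 − 29.88 = -4.41 m.
Hydraulic gradient: i = |Δh| / L = 4.41 / 1755 = 0.00251.
Flow is from higher to lower head: from P-3 toward P-1, i.e. toward the south.

i ≈ 0.00251; groundwater flows toward the south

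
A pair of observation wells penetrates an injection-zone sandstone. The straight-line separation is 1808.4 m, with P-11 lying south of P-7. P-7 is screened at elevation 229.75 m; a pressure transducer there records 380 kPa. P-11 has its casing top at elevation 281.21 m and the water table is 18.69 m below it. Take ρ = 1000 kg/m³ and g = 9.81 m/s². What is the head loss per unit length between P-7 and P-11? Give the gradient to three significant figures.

i ≈ 0.00330 m/m

Pressure head at P-7: ψ = P/(ρg) = 380×1000 / (1000 × 9.81) = 38.74 m.
Total head at P-7: h = z + ψ = 229.75 + 38.74 = 268.49 m.
Total head at P-11: h = 281.21 − 18.69 = 262.52 m.
Head difference: h(P-7) − h(P-11) = 268.49 − 262.52 = 5.97 m.
Hydraulic gradient: i = |Δh| / L = 5.97 / 1808.4 = 0.00330.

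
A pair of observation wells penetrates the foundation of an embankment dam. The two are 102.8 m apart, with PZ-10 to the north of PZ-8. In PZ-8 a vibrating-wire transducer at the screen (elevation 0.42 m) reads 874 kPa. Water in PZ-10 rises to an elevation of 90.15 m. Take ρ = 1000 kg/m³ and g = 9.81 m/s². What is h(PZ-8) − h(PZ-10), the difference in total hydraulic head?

Pressure head at PZ-8: ψ = P/(ρg) = 874×1000 / (1000 × 9.81) = 89.09 m.
Total head at PZ-8: h = z + ψ = 0.42 + 89.09 = 89.51 m.
Total head at PZ-10: h = 90.15 m (water level in the piezometer is the total head).
Head difference: h(PZ-8) − h(PZ-10) = 89.51 − 90.15 = -0.64 m.

Δh ≈ -0.64 m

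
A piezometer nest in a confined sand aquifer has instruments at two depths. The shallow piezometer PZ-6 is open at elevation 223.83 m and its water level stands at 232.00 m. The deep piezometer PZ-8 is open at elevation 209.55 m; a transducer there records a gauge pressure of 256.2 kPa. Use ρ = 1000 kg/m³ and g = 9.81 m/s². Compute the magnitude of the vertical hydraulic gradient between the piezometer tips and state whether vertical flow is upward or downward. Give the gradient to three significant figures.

|i_v| ≈ 0.257; vertical flow is upward

Total head at PZ-6: h = 232.00 m (water level in the standpipe).
Pressure head at PZ-8: ψ = P/(ρg) = 256.2×1000 / (1000 × 9.81) = 26.12 m.
Total head at PZ-8: h = z + ψ = 209.55 + 26.12 = 235.67 m.
Δh = h(PZ-6) − h(PZ-8) = 232.00 − 235.67 = -3.67 m.
Vertical separation Δz = 223.83 − 209.55 = 14.28 m.
|i_v| = |Δh| / Δz = 3.67 / 14.28 = 0.257.
Head is higher in the deep piezometer, so vertical flow is upward (discharge condition).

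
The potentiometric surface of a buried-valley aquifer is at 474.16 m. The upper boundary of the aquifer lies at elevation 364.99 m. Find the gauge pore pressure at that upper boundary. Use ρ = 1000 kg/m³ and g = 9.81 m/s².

P ≈ 1070 kPa

Pressure head at the aquifer top: ψ = h − z = 474.16 − 364.99 = 109.17 m.
P = ρgψ = 1000 × 9.81 × 109.17 = 1070958 Pa ≈ 1070 kPa.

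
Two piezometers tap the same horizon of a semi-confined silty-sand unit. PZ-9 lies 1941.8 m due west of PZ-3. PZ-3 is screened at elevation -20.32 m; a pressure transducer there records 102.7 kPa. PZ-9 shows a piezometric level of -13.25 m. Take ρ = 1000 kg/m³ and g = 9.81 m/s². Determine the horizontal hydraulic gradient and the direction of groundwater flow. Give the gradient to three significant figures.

Pressure head at PZ-3: ψ = P/(ρg) = 102.7×1000 / (1000 × 9.81) = 10.47 m.
Total head at PZ-3: h = z + ψ = -20.32 + 10.47 = -9.85 m.
Total head at PZ-9: h = -13.25 m (water level in the piezometer is the total head).
Head difference: h(PZ-3) − h(PZ-9) = -9.85 − (-13.25) = 3.40 m.
Hydraulic gradient: i = |Δh| / L = 3.40 / 1941.8 = 0.00175.
Flow is from higher to lower head: from PZ-3 toward PZ-9, i.e. toward the west.

i ≈ 0.00175; groundwater flows toward the west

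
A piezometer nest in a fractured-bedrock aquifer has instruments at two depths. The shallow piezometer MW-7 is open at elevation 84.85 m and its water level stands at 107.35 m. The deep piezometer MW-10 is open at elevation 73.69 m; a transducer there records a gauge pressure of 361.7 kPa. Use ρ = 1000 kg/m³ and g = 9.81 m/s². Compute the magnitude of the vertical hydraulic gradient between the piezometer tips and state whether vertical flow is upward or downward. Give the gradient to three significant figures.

Total head at MW-7: h = 107.35 m (water level in the standpipe).
Pressure head at MW-10: ψ = P/(ρg) = 361.7×1000 / (1000 × 9.81) = 36.87 m.
Total head at MW-10: h = z + ψ = 73.69 + 36.87 = 110.56 m.
Δh = h(MW-7) − h(MW-10) = 107.35 − 110.56 = -3.21 m.
Vertical separation Δz = 84.85 − 73.69 = 11.16 m.
|i_v| = |Δh| / Δz = 3.21 / 11.16 = 0.288.
Head is higher in the deep piezometer, so vertical flow is upward (discharge condition).

|i_v| ≈ 0.288; vertical flow is upward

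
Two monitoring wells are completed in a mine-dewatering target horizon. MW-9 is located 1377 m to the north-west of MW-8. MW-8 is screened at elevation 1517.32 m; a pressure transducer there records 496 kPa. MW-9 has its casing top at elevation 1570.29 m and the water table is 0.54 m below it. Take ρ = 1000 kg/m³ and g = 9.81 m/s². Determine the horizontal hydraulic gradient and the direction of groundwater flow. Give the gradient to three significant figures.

i ≈ 0.00136; groundwater flows toward the south-east

Pressure head at MW-8: ψ = P/(ρg) = 496×1000 / (1000 × 9.81) = 50.56 m.
Total head at MW-8: h = z + ψ = 1517.32 + 50.56 = 1567.88 m.
Total head at MW-9: h = 1570.29 − 0.54 = 1569.75 m.
Head difference: h(MW-8) − h(MW-9) = 1567.88 − 1569.75 = -1.87 m.
Hydraulic gradient: i = |Δh| / L = 1.87 / 1377 = 0.00136.
Flow is from higher to lower head: from MW-9 toward MW-8, i.e. toward the south-east.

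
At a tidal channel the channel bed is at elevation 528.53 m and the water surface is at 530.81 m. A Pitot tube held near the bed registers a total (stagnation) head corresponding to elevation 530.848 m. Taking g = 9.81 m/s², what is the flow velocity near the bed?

v ≈ 0.863 m/s

Near the bed, under hydrostatic conditions, the piezometric head (z + ψ) equals the free-surface elevation, 530.81 m.
Velocity head = total − piezometric = 530.848 − 530.81 = 0.038 m.
v = √(2g·h_v) = √(2 × 9.81 × 0.038) = 0.863 m/s.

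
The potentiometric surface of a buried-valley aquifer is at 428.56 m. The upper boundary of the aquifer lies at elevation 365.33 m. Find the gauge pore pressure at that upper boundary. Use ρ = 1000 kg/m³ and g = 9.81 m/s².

P ≈ 620 kPa

Pressure head at the aquifer top: ψ = h − z = 428.56 − 365.33 = 63.23 m.
P = ρgψ = 1000 × 9.81 × 63.23 = 620286 Pa ≈ 620 kPa.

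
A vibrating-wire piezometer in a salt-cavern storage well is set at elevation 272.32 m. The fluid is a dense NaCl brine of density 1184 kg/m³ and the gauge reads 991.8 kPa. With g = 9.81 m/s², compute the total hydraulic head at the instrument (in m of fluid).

ψ = P/(ρg) = 991.8×1000 / (1184 × 9.81) = 85.39 m.
h = z + ψ = 272.32 + 85.39 = 357.71 m.

h ≈ 357.71 m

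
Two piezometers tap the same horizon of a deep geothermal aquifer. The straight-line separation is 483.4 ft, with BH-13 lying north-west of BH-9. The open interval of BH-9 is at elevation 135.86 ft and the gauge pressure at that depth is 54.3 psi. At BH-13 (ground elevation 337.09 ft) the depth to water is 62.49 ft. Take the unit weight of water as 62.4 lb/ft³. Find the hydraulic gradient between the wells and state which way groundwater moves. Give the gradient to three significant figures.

Pressure head at BH-9: ψ = 144·P/γ = 144 × 54.3 / 62.4 = 125.31 ft.
Total head at BH-9: h = z + ψ = 135.86 + 125.31 = 261.17 ft.
Total head at BH-13: h = 337.09 − 62.49 = 274.60 ft.
Head difference: h(BH-9) − h(BH-13) = 261.17 − 274.60 = -13.43 ft.
Hydraulic gradient: i = |Δh| / L = 13.43 / 483.4 = 0.0278.
Flow is from higher to lower head: from BH-13 toward BH-9, i.e. toward the south-east.

i ≈ 0.0278; groundwater flows toward the south-east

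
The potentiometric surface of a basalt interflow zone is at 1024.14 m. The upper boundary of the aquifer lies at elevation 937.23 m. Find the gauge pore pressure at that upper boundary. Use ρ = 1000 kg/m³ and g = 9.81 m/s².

Pressure head at the aquifer top: ψ = h − z = 1024.14 − 937.23 = 86.91 m.
P = ρgψ = 1000 × 9.81 × 86.91 = 852587 Pa ≈ 853 kPa.

P ≈ 853 kPa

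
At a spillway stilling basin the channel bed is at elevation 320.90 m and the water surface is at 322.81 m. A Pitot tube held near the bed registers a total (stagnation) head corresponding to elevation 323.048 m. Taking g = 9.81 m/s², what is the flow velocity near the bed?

Near the bed, under hydrostatic conditions, the piezometric head (z + ψ) equals the free-surface elevation, 322.81 m.
Velocity head = total − piezometric = 323.048 − 322.81 = 0.238 m.
v = √(2g·h_v) = √(2 × 9.81 × 0.238) = 2.16 m/s.

v ≈ 2.16 m/s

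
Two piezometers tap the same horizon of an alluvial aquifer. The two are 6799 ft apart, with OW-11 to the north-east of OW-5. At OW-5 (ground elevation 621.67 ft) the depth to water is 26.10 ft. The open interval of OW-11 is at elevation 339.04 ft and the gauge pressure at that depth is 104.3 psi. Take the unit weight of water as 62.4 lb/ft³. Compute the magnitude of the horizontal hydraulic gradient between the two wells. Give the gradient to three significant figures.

Total head at OW-5: h = 621.67 − 26.10 = 595.57 ft.
Pressure head at OW-11: ψ = 144·P/γ = 144 × 104.3 / 62.4 = 240.69 ft.
Total head at OW-11: h = z + ψ = 339.04 + 240.69 = 579.73 ft.
Head difference: h(OW-5) − h(OW-11) = 595.57 − 579.73 = 15.84 ft.
Hydraulic gradient: i = |Δh| / L = 15.84 / 6799 = 0.00233.

i ≈ 0.00233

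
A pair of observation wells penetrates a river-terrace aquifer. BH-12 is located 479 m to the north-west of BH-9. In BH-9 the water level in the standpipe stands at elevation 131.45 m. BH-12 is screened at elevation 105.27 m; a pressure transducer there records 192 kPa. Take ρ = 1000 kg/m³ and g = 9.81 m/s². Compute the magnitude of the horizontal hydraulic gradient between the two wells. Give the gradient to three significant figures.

i ≈ 0.0138

Total head at BH-9: h = 131.45 m (water level in the piezometer is the total head).
Pressure head at BH-12: ψ = P/(ρg) = 192×1000 / (1000 × 9.81) = 19.57 m.
Total head at BH-12: h = z + ψ = 105.27 + 19.57 = 124.84 m.
Head difference: h(BH-9) − h(BH-12) = 131.45 − 124.84 = 6.61 m.
Hydraulic gradient: i = |Δh| / L = 6.61 / 479 = 0.0138.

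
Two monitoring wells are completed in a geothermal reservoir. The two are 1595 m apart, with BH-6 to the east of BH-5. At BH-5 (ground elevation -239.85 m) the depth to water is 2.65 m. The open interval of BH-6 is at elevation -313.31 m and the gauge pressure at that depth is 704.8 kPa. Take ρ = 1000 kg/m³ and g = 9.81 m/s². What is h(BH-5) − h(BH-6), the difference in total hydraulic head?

Δh ≈ -1.04 m

Total head at BH-5: h = -239.85 − 2.65 = -242.50 m.
Pressure head at BH-6: ψ = P/(ρg) = 704.8×1000 / (1000 × 9.81) = 71.85 m.
Total head at BH-6: h = z + ψ = -313.31 + 71.85 = -241.46 m.
Head difference: h(BH-5) − h(BH-6) = -242.50 − (-241.46) = -1.04 m.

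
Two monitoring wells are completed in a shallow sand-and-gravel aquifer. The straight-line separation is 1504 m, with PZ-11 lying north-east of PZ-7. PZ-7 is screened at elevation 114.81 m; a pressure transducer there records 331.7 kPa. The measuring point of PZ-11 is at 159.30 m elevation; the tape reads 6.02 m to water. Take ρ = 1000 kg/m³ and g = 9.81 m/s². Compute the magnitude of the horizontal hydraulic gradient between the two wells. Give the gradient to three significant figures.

Pressure head at PZ-7: ψ = P/(ρg) = 331.7×1000 / (1000 × 9.81) = 33.81 m.
Total head at PZ-7: h = z + ψ = 114.81 + 33.81 = 148.62 m.
Total head at PZ-11: h = 159.30 − 6.02 = 153.28 m.
Head difference: h(PZ-7) − h(PZ-11) = 148.62 − 153.28 = -4.66 m.
Hydraulic gradient: i = |Δh| / L = 4.66 / 1504 = 0.00310.

i ≈ 0.00310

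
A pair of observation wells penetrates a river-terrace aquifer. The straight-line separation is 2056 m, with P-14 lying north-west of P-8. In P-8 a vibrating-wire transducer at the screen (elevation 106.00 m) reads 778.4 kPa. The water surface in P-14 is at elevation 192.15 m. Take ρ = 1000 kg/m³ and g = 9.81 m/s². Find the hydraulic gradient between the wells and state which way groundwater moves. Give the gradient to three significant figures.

i ≈ 0.00331; groundwater flows toward the south-east

Pressure head at P-8: ψ = P/(ρg) = 778.4×1000 / (1000 × 9.81) = 79.35 m.
Total head at P-8: h = z + ψ = 106.00 + 79.35 = 185.35 m.
Total head at P-14: h = 192.15 m (water level in the piezometer is the total head).
Head difference: h(P-8) − h(P-14) = 185.35 − 192.15 = -6.80 m.
Hydraulic gradient: i = |Δh| / L = 6.80 / 2056 = 0.00331.
Flow is from higher to lower head: from P-14 toward P-8, i.e. toward the south-east.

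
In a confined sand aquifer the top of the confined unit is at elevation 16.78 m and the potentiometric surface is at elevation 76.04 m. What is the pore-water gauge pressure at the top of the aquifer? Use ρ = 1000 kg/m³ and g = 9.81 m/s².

Pressure head at the aquifer top: ψ = h − z = 76.04 − 16.78 = 59.26 m.
P = ρgψ = 1000 × 9.81 × 59.26 = 581341 Pa ≈ 581 kPa.

P ≈ 581 kPa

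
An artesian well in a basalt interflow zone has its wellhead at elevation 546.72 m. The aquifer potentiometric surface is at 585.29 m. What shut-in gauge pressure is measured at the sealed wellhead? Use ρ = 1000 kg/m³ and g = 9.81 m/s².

P ≈ 378 kPa

Head above the cap: Δh = 585.29 − 546.72 = 38.57 m.
P = ρgΔh = 1000 × 9.81 × 38.57 = 378372 Pa ≈ 378 kPa.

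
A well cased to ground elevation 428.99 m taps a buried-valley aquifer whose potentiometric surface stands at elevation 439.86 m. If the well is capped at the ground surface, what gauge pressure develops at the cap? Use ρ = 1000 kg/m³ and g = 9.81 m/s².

P ≈ 107 kPa

Head above the cap: Δh = 439.86 − 428.99 = 10.87 m.
P = ρgΔh = 1000 × 9.81 × 10.87 = 106635 Pa ≈ 107 kPa.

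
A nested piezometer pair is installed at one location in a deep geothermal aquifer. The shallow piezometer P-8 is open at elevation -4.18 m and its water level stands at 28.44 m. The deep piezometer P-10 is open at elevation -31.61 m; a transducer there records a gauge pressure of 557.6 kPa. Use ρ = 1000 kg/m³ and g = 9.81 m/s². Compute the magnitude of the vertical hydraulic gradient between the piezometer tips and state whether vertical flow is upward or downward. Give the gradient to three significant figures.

|i_v| ≈ 0.117; vertical flow is downward

Total head at P-8: h = 28.44 m (water level in the standpipe).
Pressure head at P-10: ψ = P/(ρg) = 557.6×1000 / (1000 × 9.81) = 56.84 m.
Total head at P-10: h = z + ψ = -31.61 + 56.84 = 25.23 m.
Δh = h(P-8) − h(P-10) = 28.44 − 25.23 = 3.21 m.
Vertical separation Δz = -4.18 − (-31.61) = 27.43 m.
|i_v| = |Δh| / Δz = 3.21 / 27.43 = 0.117.
Head is higher in the shallow piezometer, so vertical flow is downward (recharge condition).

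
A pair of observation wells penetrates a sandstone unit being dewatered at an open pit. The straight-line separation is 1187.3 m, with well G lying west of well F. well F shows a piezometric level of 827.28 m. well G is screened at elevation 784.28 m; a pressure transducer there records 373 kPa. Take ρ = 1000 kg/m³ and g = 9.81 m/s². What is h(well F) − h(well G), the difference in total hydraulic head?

Δh ≈ 4.98 m

Total head at well F: h = 827.28 m (water level in the piezometer is the total head).
Pressure head at well G: ψ = P/(ρg) = 373×1000 / (1000 × 9.81) = 38.02 m.
Total head at well G: h = z + ψ = 784.28 + 38.02 = 822.30 m.
Head difference: h(well F) − h(well G) = 827.28 − 822.30 = 4.98 m.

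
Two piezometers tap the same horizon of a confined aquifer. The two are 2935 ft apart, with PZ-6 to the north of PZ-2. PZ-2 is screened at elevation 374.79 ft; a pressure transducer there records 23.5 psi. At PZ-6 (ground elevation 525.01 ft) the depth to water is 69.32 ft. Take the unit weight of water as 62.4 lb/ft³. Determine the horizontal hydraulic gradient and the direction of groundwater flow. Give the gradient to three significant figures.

i ≈ 0.00909; groundwater flows toward the south

Pressure head at PZ-2: ψ = 144·P/γ = 144 × 23.5 / 62.4 = 54.23 ft.
Total head at PZ-2: h = z + ψ = 374.79 + 54.23 = 429.02 ft.
Total head at PZ-6: h = 525.01 − 69.32 = 455.69 ft.
Head difference: h(PZ-2) − h(PZ-6) = 429.02 − 455.69 = -26.67 ft.
Hydraulic gradient: i = |Δh| / L = 26.67 / 2935 = 0.00909.
Flow is from higher to lower head: from PZ-6 toward PZ-2, i.e. toward the south.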